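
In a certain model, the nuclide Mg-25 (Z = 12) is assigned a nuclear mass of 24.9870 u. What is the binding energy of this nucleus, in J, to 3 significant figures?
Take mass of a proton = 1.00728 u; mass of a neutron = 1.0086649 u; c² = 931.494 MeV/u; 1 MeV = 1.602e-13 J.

With 12 protons and 13 neutrons (A = 25):
Mass of separated nucleons = 12(1.00728) + 13(1.0086649) = 12.08736 + 13.1126437 = 25.2000037 u
Mass defect Δm = 25.2000037 − 24.9870 = 0.2130037 u
E_B = 0.2130037 × 931.494 = 198.412 MeV
In joules: 198.412 MeV × 1.602e-13 J/MeV = 3.1786e-11 J

3.18e-11 J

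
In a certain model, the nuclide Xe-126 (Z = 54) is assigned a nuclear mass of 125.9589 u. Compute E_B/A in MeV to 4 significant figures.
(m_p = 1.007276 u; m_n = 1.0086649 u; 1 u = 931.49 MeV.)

Σm = 54·m_p + 72·m_n = 54.392904 + 72.6238728 = 127.0167768 u
Δm = 127.0167768 − 125.9589 = 1.0578768 u
Binding energy = Δm·c² = 1.0578768 × 931.49 MeV/u = 985.402 MeV
BE/A = 985.402 MeV / 126 = 7.821 MeV/nucleon

7.821 MeV/nucleon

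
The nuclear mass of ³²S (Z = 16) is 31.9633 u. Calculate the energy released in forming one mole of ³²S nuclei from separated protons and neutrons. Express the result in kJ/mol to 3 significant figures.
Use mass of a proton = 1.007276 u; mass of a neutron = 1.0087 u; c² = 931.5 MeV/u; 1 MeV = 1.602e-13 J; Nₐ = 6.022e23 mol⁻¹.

Mass of separated nucleons = 16(1.007276) + 16(1.0087) = 16.116416 + 16.1392 = 32.255616 u
Δm = 32.255616 − 31.9633 = 0.292316 u
E_B = 0.292316 × 931.5 = 272.292 MeV
Per nucleus in joules: 272.292 MeV × 1.602e-13 J/MeV = 4.3621e-11 J
Per mole: 4.3621e-11 J × 6.022e23 mol⁻¹ = 2.6269e+13 J/mol

2.63e+10 kJ/mol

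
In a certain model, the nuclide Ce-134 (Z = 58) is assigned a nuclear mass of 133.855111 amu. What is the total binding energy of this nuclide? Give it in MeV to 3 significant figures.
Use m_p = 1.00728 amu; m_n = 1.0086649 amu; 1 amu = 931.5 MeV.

Total constituent mass: 58 × 1.00728 + 76 × 1.0086649 = 135.0807724 amu
Mass defect Δm = 135.0807724 − 133.855111 = 1.2256614 amu
Converting to energy: 1.2256614 amu × 931.5 MeV/amu = 1141.70 MeV

1140 MeV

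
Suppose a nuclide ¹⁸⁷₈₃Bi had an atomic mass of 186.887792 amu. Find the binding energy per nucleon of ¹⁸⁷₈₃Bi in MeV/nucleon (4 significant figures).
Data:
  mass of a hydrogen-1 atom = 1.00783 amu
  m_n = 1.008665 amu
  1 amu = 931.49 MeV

8.285 MeV/nucleon

Σm = 83·m(¹H) + 104·m_n = 83.64989 + 104.901160 = 188.551050 amu
Δm = 188.551050 − 186.887792 = 1.663258 amu
Converting to energy: 1.663258 amu × 931.49 MeV/amu = 1549.31 MeV
Dividing by A = 187 gives 8.285 MeV per nucleon.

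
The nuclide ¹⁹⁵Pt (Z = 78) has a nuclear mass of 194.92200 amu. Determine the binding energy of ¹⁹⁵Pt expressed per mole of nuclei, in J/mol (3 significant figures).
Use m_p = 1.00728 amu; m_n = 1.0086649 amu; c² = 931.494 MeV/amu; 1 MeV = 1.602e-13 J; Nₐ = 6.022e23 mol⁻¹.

1.49e+14 J/mol

Z = 78, so N = A − Z = 195 − 78 = 117.
Total constituent mass: 78 × 1.00728 + 117 × 1.0086649 = 196.5816333 amu
The mass defect is 196.5816333 − 194.92200 = 1.6596333 amu.
Binding energy = Δm·c² = 1.6596333 × 931.494 MeV/amu = 1545.94 MeV
Per nucleus in joules: 1545.94 MeV × 1.602e-13 J/MeV = 2.4766e-10 J
Per mole: 2.4766e-10 J × 6.022e23 mol⁻¹ = 1.4914e+14 J/mol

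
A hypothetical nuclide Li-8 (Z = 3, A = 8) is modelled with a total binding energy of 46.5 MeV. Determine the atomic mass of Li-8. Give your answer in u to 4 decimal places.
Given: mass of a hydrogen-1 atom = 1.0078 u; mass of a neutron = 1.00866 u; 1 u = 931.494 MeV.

Mass defect = 46.5 MeV / (931.494 MeV/u) = 0.049920 u
Constituent mass = 3(1.0078) + 5(1.00866) = 8.06670 u
Atomic mass = 8.06670 − 0.049920 = 8.016780 u ≈ 8.0168 u (to 4 decimal places)

8.0168 u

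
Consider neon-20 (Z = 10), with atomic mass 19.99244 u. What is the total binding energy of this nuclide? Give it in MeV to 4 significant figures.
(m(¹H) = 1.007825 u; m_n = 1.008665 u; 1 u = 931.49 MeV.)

Z = 10, so N = A − Z = 20 − 10 = 10.
Mass of separated nucleons = 10(1.007825) + 10(1.008665) = 10.078250 + 10.086650 = 20.164900 u
The mass defect is 20.164900 − 19.99244 = 0.172460 u.
Binding energy = Δm·c² = 0.172460 × 931.49 MeV/u = 160.645 MeV

160.6 MeV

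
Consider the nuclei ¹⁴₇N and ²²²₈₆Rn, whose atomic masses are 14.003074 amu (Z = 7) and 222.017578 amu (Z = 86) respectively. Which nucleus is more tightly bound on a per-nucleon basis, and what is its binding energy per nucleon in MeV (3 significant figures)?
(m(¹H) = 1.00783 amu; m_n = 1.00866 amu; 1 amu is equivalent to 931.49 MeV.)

²²²₈₆Rn; 7.69 MeV/nucleon

¹⁴₇N: Σm = 7(1.00783) + 7(1.00866) = 14.11543 amu; Δm = 0.112356 amu; E_B = 104.66 MeV; E_B/A = 7.476 MeV
²²²₈₆Rn: Σm = 86(1.00783) + 136(1.00866) = 223.85114 amu; Δm = 1.833562 amu; E_B = 1707.9 MeV; E_B/A = 7.693 MeV
²²²₈₆Rn has the higher binding energy per nucleon, so it is the more tightly bound nucleus.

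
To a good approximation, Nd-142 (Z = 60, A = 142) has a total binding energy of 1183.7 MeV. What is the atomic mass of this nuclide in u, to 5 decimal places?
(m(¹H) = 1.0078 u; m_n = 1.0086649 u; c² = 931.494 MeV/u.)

141.90777 u

Mass defect = 1183.7 MeV / (931.494 MeV/u) = 1.2707543 u
Constituent mass = 60(1.0078) + 82(1.0086649) = 143.1785218 u
Atomic mass = 143.1785218 − 1.2707543 = 141.9077675 u ≈ 141.90777 u (to 5 decimal places)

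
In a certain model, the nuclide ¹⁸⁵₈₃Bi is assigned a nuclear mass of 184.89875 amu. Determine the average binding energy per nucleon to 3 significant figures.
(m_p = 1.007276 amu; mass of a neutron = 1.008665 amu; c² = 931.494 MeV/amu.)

With 83 protons and 102 neutrons (A = 185):
Σm = 83·m_p + 102·m_n = 83.603908 + 102.883830 = 186.487738 amu
Mass defect Δm = 186.487738 − 184.89875 = 1.588988 amu
Binding energy = Δm·c² = 1.588988 × 931.494 MeV/amu = 1480.13 MeV
Dividing by A = 185 gives 8.001 MeV per nucleon.

8.00 MeV/nucleon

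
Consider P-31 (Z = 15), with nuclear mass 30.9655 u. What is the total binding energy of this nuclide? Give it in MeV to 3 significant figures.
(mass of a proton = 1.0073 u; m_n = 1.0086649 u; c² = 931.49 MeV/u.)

263 MeV

Total constituent mass: 15 × 1.0073 + 16 × 1.0086649 = 31.2481384 u
Δm = 31.2481384 − 30.9655 = 0.2826384 u
Converting to energy: 0.2826384 u × 931.49 MeV/u = 263.275 MeV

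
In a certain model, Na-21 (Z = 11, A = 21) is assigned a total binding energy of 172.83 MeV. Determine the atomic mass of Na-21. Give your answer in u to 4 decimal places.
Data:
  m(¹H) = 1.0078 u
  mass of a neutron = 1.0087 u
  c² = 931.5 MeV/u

Mass defect = 172.83 MeV / (931.5 MeV/u) = 0.185539 u
Constituent mass = 11(1.0078) + 10(1.0087) = 21.1728 u
Atomic mass = 21.1728 − 0.185539 = 20.987261 u ≈ 20.9873 u (to 4 decimal places)

20.9873 u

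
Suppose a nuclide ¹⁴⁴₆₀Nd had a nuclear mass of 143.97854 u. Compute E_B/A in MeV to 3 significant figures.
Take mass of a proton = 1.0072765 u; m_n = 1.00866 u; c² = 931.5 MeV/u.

Mass of separated nucleons = 60(1.0072765) + 84(1.00866) = 60.4365900 + 84.72744 = 145.1640300 u
The mass defect is 145.1640300 − 143.97854 = 1.1854900 u.
Converting to energy: 1.1854900 u × 931.5 MeV/u = 1104.28 MeV
BE/A = 1104.28 MeV / 144 = 7.669 MeV/nucleon

7.67 MeV/nucleon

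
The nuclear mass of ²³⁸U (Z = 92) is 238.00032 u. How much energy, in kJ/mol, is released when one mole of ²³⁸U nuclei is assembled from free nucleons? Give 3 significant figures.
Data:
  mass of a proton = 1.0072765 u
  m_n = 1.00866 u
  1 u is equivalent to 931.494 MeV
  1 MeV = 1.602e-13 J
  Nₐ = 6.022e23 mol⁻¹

1.74e+11 kJ/mol

With 92 protons and 146 neutrons (A = 238):
Σm = 92·m_p + 146·m_n = 92.6694380 + 147.26436 = 239.9337980 u
Δm = 239.9337980 − 238.00032 = 1.9334780 u
E_B = 1.9334780 × 931.494 = 1801.02 MeV
Per nucleus in joules: 1801.02 MeV × 1.602e-13 J/MeV = 2.8852e-10 J
Per mole: 2.8852e-10 J × 6.022e23 mol⁻¹ = 1.7375e+14 J/mol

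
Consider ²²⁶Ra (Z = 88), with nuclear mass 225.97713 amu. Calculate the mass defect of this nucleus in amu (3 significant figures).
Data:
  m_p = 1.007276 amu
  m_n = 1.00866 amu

The nucleus contains 88 protons and 226 − 88 = 138 neutrons.
Σm = 88·m_p + 138·m_n = 88.640288 + 139.19508 = 227.835368 amu
The mass defect is 227.835368 − 225.97713 = 1.858238 amu.

1.86 amu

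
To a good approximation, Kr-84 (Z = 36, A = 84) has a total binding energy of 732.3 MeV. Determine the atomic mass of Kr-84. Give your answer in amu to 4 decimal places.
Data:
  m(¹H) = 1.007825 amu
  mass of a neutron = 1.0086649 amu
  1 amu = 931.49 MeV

Mass defect = 732.3 MeV / (931.49 MeV/amu) = 0.786160 amu
Constituent mass = 36(1.007825) + 48(1.0086649) = 84.6976152 amu
Atomic mass = 84.6976152 − 0.786160 = 83.9114552 amu ≈ 83.9115 amu (to 4 decimal places)

83.9115 amu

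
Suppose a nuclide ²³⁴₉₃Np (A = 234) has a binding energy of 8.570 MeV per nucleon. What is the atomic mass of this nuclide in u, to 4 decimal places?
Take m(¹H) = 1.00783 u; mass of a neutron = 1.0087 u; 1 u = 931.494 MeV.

Total binding energy = 234 × 8.570 = 2005.380 MeV
Mass defect = 2005.380 MeV / (931.494 MeV/u) = 2.152864 u
Constituent mass = 93(1.00783) + 141(1.0087) = 235.95489 u
Atomic mass = 235.95489 − 2.152864 = 233.802026 u ≈ 233.8020 u (to 4 decimal places)

233.8020 u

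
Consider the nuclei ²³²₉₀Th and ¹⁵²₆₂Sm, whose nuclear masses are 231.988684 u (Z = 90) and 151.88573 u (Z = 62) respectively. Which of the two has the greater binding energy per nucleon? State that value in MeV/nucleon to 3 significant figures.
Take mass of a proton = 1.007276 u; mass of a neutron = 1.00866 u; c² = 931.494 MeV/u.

¹⁵²₆₂Sm; 8.24 MeV/nucleon

²³²₉₀Th: Σm = 90(1.007276) + 142(1.00866) = 233.884560 u; Δm = 1.895876 u; E_B = 1766.0 MeV; E_B/A = 7.612 MeV
¹⁵²₆₂Sm: Σm = 62(1.007276) + 90(1.00866) = 153.230512 u; Δm = 1.344782 u; E_B = 1252.7 MeV; E_B/A = 8.241 MeV
¹⁵²₆₂Sm has the higher binding energy per nucleon, so it is the more tightly bound nucleus.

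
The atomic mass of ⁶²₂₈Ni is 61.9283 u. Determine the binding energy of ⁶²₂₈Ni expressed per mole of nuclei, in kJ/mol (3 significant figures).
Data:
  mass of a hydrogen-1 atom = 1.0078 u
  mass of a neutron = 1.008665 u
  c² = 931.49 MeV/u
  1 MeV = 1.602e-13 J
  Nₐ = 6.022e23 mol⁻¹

Total constituent mass: 28 × 1.0078 + 34 × 1.008665 = 62.513010 u
Mass defect Δm = 62.513010 − 61.9283 = 0.584710 u
Binding energy = Δm·c² = 0.584710 × 931.49 MeV/u = 544.652 MeV
Per nucleus in joules: 544.652 MeV × 1.602e-13 J/MeV = 8.7253e-11 J
Per mole: 8.7253e-11 J × 6.022e23 mol⁻¹ = 5.2544e+13 J/mol

5.25e+10 kJ/mol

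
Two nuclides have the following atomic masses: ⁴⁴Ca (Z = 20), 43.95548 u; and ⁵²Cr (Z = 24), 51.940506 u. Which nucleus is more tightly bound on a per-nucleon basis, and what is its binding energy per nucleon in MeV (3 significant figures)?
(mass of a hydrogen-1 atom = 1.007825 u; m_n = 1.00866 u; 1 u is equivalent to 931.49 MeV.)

⁵²Cr; 8.77 MeV/nucleon

⁴⁴Ca: Σm = 20(1.007825) + 24(1.00866) = 44.364340 u; Δm = 0.408860 u; E_B = 380.85 MeV; E_B/A = 8.656 MeV
⁵²Cr: Σm = 24(1.007825) + 28(1.00866) = 52.430280 u; Δm = 0.489774 u; E_B = 456.22 MeV; E_B/A = 8.773 MeV
⁵²Cr has the higher binding energy per nucleon, so it is the more tightly bound nucleus.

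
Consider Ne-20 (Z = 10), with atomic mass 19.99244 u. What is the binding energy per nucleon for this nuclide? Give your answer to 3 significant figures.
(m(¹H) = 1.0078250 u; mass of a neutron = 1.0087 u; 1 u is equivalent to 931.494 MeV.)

Mass of separated nucleons = 10(1.0078250) + 10(1.0087) = 10.0782500 + 10.0870 = 20.1652500 u
The mass defect is 20.1652500 − 19.99244 = 0.1728100 u.
Binding energy = Δm·c² = 0.1728100 × 931.494 MeV/u = 160.971 MeV
BE/A = 160.971 MeV / 20 = 8.049 MeV/nucleon

8.05 MeV/nucleon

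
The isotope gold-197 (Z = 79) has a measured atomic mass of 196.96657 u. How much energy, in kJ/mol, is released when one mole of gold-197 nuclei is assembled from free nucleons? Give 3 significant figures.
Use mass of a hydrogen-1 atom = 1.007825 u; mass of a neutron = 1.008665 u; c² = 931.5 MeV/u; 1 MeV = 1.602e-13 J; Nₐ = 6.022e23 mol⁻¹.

1.50e+11 kJ/mol

Σm = 79·m(¹H) + 118·m_n = 79.618175 + 119.022470 = 198.640645 u
The mass defect is 198.640645 − 196.96657 = 1.674075 u.
Binding energy = Δm·c² = 1.674075 × 931.5 MeV/u = 1559.40 MeV
Per nucleus in joules: 1559.40 MeV × 1.602e-13 J/MeV = 2.4982e-10 J
Per mole: 2.4982e-10 J × 6.022e23 mol⁻¹ = 1.5044e+14 J/mol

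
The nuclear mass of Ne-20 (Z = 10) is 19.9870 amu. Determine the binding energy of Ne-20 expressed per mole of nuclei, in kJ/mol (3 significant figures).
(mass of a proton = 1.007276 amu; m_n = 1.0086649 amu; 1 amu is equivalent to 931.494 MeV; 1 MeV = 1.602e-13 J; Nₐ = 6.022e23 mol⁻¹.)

1.55e+10 kJ/mol

Z = 10, so N = A − Z = 20 − 10 = 10.
Σm = 10·m_p + 10·m_n = 10.072760 + 10.0866490 = 20.1594090 amu
Mass defect Δm = 20.1594090 − 19.9870 = 0.1724090 amu
E_B = 0.1724090 × 931.494 = 160.598 MeV
Per nucleus in joules: 160.598 MeV × 1.602e-13 J/MeV = 2.5728e-11 J
Per mole: 2.5728e-11 J × 6.022e23 mol⁻¹ = 1.5493e+13 J/mol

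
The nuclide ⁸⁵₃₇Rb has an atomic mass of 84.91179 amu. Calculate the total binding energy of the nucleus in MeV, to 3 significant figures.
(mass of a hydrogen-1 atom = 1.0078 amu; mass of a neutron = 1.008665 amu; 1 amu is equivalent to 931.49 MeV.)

738 MeV

Total constituent mass: 37 × 1.0078 + 48 × 1.008665 = 85.704520 amu
Mass defect Δm = 85.704520 − 84.91179 = 0.792730 amu
Converting to energy: 0.792730 amu × 931.49 MeV/amu = 738.420 MeV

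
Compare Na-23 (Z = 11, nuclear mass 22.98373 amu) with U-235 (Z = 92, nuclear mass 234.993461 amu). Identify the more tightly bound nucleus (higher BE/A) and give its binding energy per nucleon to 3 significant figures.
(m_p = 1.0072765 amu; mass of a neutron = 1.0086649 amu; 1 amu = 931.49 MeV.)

Na-23: Σm = 11(1.0072765) + 12(1.0086649) = 23.1840203 amu; Δm = 0.2002903 amu; E_B = 186.57 MeV; E_B/A = 8.112 MeV
U-235: Σm = 92(1.0072765) + 143(1.0086649) = 236.9085187 amu; Δm = 1.9150577 amu; E_B = 1783.9 MeV; E_B/A = 7.591 MeV
Na-23 has the higher binding energy per nucleon, so it is the more tightly bound nucleus.

Na-23; 8.11 MeV/nucleon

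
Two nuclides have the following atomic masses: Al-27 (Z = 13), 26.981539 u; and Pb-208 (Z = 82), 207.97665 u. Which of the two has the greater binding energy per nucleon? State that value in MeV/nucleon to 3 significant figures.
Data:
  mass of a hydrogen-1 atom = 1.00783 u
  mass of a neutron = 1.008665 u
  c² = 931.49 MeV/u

Al-27; 8.33 MeV/nucleon

Al-27: Σm = 13(1.00783) + 14(1.008665) = 27.223100 u; Δm = 0.241561 u; E_B = 225.01 MeV; E_B/A = 8.334 MeV
Pb-208: Σm = 82(1.00783) + 126(1.008665) = 209.733850 u; Δm = 1.757200 u; E_B = 1636.8 MeV; E_B/A = 7.869 MeV
Al-27 has the higher binding energy per nucleon, so it is the more tightly bound nucleus.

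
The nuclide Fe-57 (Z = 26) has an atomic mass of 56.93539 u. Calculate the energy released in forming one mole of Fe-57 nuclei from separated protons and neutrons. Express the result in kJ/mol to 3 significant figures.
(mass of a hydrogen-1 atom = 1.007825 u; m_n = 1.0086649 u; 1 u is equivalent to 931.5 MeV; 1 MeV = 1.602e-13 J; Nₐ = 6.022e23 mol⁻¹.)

Total constituent mass: 26 × 1.007825 + 31 × 1.0086649 = 57.4720619 u
Δm = 57.4720619 − 56.93539 = 0.5366719 u
Binding energy = Δm·c² = 0.5366719 × 931.5 MeV/u = 499.910 MeV
Per nucleus in joules: 499.910 MeV × 1.602e-13 J/MeV = 8.0086e-11 J
Per mole: 8.0086e-11 J × 6.022e23 mol⁻¹ = 4.8228e+13 J/mol

4.82e+10 kJ/mol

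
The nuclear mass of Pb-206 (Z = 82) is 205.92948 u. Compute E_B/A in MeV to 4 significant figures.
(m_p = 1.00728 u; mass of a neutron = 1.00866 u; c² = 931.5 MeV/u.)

7.874 MeV/nucleon

Σm = 82·m_p + 124·m_n = 82.59696 + 125.07384 = 207.67080 u
Δm = 207.67080 − 205.92948 = 1.74132 u
E_B = 1.74132 × 931.5 = 1622.04 MeV
Per nucleon: 1622.04 / 206 = 7.874 MeV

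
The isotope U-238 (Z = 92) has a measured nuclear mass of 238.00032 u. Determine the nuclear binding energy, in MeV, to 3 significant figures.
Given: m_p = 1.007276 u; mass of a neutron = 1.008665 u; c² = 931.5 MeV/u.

Mass of separated nucleons = 92(1.007276) + 146(1.008665) = 92.669392 + 147.265090 = 239.934482 u
Mass defect Δm = 239.934482 − 238.00032 = 1.934162 u
E_B = 1.934162 × 931.5 = 1801.67 MeV

1800 MeV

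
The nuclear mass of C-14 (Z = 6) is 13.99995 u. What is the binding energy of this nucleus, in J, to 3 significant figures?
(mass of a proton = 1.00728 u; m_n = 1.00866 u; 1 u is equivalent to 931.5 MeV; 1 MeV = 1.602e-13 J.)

1.69e-11 J

Z = 6, so N = A − Z = 14 − 6 = 8.
Σm = 6·m_p + 8·m_n = 6.04368 + 8.06928 = 14.11296 u
Δm = 14.11296 − 13.99995 = 0.11301 u
Binding energy = Δm·c² = 0.11301 × 931.5 MeV/u = 105.269 MeV
In joules: 105.269 MeV × 1.602e-13 J/MeV = 1.6864e-11 J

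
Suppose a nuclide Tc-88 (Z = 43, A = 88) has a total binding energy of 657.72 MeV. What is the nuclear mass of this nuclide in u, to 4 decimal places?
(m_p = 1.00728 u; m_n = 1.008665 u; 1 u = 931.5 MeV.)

Mass defect = 657.72 MeV / (931.5 MeV/u) = 0.706087 u
Constituent mass = 43(1.00728) + 45(1.008665) = 88.702965 u
Nuclear mass = 88.702965 − 0.706087 = 87.996878 u ≈ 87.9969 u (to 4 decimal places)

87.9969 u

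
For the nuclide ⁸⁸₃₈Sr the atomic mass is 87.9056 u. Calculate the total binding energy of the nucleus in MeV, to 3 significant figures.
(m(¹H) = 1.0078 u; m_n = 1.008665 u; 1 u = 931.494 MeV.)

768 MeV

Z = 38, so N = A − Z = 88 − 38 = 50.
Σm = 38·m(¹H) + 50·m_n = 38.2964 + 50.433250 = 88.729650 u
The mass defect is 88.729650 − 87.9056 = 0.824050 u.
Converting to energy: 0.824050 u × 931.494 MeV/u = 767.598 MeV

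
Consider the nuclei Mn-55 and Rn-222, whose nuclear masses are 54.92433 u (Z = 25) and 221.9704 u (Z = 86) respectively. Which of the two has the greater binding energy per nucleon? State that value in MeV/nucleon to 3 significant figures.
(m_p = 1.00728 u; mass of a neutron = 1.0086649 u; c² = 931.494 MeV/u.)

Mn-55; 8.77 MeV/nucleon

Mn-55: Σm = 25(1.00728) + 30(1.0086649) = 55.4419470 u; Δm = 0.5176170 u; E_B = 482.157 MeV; E_B/A = 8.766 MeV
Rn-222: Σm = 86(1.00728) + 136(1.0086649) = 223.8045064 u; Δm = 1.8341064 u; E_B = 1708.5 MeV; E_B/A = 7.696 MeV
Mn-55 has the higher binding energy per nucleon, so it is the more tightly bound nucleus.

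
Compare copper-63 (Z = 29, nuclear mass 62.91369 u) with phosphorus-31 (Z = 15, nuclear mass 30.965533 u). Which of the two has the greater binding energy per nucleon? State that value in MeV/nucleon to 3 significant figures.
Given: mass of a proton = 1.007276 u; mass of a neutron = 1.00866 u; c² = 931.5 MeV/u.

copper-63; 8.75 MeV/nucleon

copper-63: Σm = 29(1.007276) + 34(1.00866) = 63.505444 u; Δm = 0.591754 u; E_B = 551.22 MeV; E_B/A = 8.750 MeV
phosphorus-31: Σm = 15(1.007276) + 16(1.00866) = 31.247700 u; Δm = 0.282167 u; E_B = 262.84 MeV; E_B/A = 8.479 MeV
copper-63 has the higher binding energy per nucleon, so it is the more tightly bound nucleus.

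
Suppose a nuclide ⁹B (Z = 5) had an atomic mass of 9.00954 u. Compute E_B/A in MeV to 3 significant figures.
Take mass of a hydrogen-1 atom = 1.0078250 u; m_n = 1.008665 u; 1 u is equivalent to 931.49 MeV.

6.65 MeV/nucleon

Z = 5, so N = A − Z = 9 − 5 = 4.
Σm = 5·m(¹H) + 4·m_n = 5.0391250 + 4.034660 = 9.0737850 u
The mass defect is 9.0737850 − 9.00954 = 0.0642450 u.
Binding energy = Δm·c² = 0.0642450 × 931.49 MeV/u = 59.8436 MeV
Dividing by A = 9 gives 6.649 MeV per nucleon.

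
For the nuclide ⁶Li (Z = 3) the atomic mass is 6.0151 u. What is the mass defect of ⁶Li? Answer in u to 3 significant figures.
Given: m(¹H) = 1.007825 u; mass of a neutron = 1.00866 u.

0.0344 u

Mass of separated nucleons = 3(1.007825) + 3(1.00866) = 3.023475 + 3.02598 = 6.049455 u
The mass defect is 6.049455 − 6.0151 = 0.034355 u.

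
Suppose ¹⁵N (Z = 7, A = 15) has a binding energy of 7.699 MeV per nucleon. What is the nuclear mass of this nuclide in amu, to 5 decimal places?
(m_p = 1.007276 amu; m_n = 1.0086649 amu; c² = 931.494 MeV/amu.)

14.99627 amu

Total binding energy = 15 × 7.699 = 115.485 MeV
Mass defect = 115.485 MeV / (931.494 MeV/amu) = 0.1239783 amu
Constituent mass = 7(1.007276) + 8(1.0086649) = 15.1202512 amu
Nuclear mass = 15.1202512 − 0.1239783 = 14.9962729 amu ≈ 14.99627 amu (to 5 decimal places)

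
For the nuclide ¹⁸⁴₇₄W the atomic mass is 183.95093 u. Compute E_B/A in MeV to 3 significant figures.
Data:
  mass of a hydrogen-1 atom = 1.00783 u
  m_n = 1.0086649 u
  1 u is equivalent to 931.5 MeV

Σm = 74·m(¹H) + 110·m_n = 74.57942 + 110.9531390 = 185.5325590 u
Mass defect Δm = 185.5325590 − 183.95093 = 1.5816290 u
Converting to energy: 1.5816290 u × 931.5 MeV/u = 1473.29 MeV
BE/A = 1473.29 MeV / 184 = 8.007 MeV/nucleon

8.01 MeV/nucleon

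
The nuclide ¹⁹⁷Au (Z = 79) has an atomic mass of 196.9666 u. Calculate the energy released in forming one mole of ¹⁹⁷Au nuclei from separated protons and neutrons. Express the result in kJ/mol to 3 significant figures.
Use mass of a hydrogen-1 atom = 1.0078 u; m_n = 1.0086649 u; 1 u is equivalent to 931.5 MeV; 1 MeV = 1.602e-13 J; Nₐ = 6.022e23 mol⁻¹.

1.50e+11 kJ/mol

Σm = 79·m(¹H) + 118·m_n = 79.6162 + 119.0224582 = 198.6386582 u
Mass defect Δm = 198.6386582 − 196.9666 = 1.6720582 u
E_B = 1.6720582 × 931.5 = 1557.52 MeV
Per nucleus in joules: 1557.52 MeV × 1.602e-13 J/MeV = 2.4951e-10 J
Per mole: 2.4951e-10 J × 6.022e23 mol⁻¹ = 1.5025e+14 J/mol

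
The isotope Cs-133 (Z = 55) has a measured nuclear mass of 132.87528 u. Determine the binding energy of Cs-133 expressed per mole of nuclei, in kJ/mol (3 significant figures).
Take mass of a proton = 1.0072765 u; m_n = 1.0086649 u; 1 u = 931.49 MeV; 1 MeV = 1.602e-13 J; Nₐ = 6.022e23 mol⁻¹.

Mass of separated nucleons = 55(1.0072765) + 78(1.0086649) = 55.4002075 + 78.6758622 = 134.0760697 u
Mass defect Δm = 134.0760697 − 132.87528 = 1.2007897 u
Converting to energy: 1.2007897 u × 931.49 MeV/u = 1118.52 MeV
Per nucleus in joules: 1118.52 MeV × 1.602e-13 J/MeV = 1.7919e-10 J
Per mole: 1.7919e-10 J × 6.022e23 mol⁻¹ = 1.0791e+14 J/mol

1.08e+11 kJ/mol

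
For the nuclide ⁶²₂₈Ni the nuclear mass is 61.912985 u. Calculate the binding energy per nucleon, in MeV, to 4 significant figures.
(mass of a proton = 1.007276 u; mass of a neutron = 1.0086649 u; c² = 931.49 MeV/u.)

8.794 MeV/nucleon

Total constituent mass: 28 × 1.007276 + 34 × 1.0086649 = 62.4983346 u
The mass defect is 62.4983346 − 61.912985 = 0.5853496 u.
E_B = 0.5853496 × 931.49 = 545.247 MeV
BE/A = 545.247 MeV / 62 = 8.794 MeV/nucleon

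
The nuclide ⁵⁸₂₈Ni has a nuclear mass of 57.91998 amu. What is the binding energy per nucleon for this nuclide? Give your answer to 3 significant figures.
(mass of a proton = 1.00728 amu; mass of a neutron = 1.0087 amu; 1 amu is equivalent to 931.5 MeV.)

8.75 MeV/nucleon

Σm = 28·m_p + 30·m_n = 28.20384 + 30.2610 = 58.46484 amu
The mass defect is 58.46484 − 57.91998 = 0.54486 amu.
Binding energy = Δm·c² = 0.54486 × 931.5 MeV/amu = 507.537 MeV
Dividing by A = 58 gives 8.751 MeV per nucleon.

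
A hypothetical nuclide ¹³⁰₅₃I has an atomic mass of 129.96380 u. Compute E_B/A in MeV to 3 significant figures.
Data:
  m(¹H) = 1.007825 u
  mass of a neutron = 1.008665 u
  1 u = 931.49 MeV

With 53 protons and 77 neutrons (A = 130):
Mass of separated nucleons = 53(1.007825) + 77(1.008665) = 53.414725 + 77.667205 = 131.081930 u
Δm = 131.081930 − 129.96380 = 1.118130 u
E_B = 1.118130 × 931.49 = 1041.53 MeV
BE/A = 1041.53 MeV / 130 = 8.012 MeV/nucleon

8.01 MeV/nucleon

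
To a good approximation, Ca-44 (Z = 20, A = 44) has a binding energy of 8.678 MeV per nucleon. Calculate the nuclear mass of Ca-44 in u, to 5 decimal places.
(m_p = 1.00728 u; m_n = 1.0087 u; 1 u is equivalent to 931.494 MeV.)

43.94449 u

Total binding energy = 44 × 8.678 = 381.832 MeV
Mass defect = 381.832 MeV / (931.494 MeV/u) = 0.4099135 u
Constituent mass = 20(1.00728) + 24(1.0087) = 44.35440 u
Nuclear mass = 44.35440 − 0.4099135 = 43.9444865 u ≈ 43.94449 u (to 5 decimal places)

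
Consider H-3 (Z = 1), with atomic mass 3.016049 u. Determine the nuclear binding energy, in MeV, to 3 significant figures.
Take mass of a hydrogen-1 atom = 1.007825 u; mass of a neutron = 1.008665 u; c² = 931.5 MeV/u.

8.48 MeV

Σm = 1·m(¹H) + 2·m_n = 1.007825 + 2.017330 = 3.025155 u
Mass defect Δm = 3.025155 − 3.016049 = 0.009106 u
Binding energy = Δm·c² = 0.009106 × 931.5 MeV/u = 8.48224 MeV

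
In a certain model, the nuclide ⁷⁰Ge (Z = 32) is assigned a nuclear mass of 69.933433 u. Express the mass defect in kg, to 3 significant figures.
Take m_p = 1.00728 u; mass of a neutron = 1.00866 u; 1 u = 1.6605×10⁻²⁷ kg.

Total constituent mass: 32 × 1.00728 + 38 × 1.00866 = 70.56204 u
Mass defect Δm = 70.56204 − 69.933433 = 0.628607 u
In SI units: 0.628607 u × 1.6605×10⁻²⁷ kg/u = 1.0438e-27 kg

1.04e-27 kg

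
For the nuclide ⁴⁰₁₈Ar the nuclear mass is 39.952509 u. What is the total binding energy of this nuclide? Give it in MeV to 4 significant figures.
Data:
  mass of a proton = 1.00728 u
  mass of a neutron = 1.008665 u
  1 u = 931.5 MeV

The nucleus contains 18 protons and 40 − 18 = 22 neutrons.
Σm = 18·m_p + 22·m_n = 18.13104 + 22.190630 = 40.321670 u
Δm = 40.321670 − 39.952509 = 0.369161 u
Converting to energy: 0.369161 u × 931.5 MeV/u = 343.873 MeV

343.9 MeV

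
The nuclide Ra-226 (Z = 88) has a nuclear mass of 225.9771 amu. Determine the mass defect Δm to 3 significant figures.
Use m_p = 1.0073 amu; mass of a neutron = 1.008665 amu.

With 88 protons and 138 neutrons (A = 226):
Σm = 88·m_p + 138·m_n = 88.6424 + 139.195770 = 227.838170 amu
Mass defect Δm = 227.838170 − 225.9771 = 1.861070 amu

1.86 amu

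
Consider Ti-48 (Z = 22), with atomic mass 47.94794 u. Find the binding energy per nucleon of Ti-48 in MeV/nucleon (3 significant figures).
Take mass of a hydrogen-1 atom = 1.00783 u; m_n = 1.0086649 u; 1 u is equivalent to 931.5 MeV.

The nucleus contains 22 protons and 48 − 22 = 26 neutrons.
Total constituent mass: 22 × 1.00783 + 26 × 1.0086649 = 48.3975474 u
The mass defect is 48.3975474 − 47.94794 = 0.4496074 u.
Binding energy = Δm·c² = 0.4496074 × 931.5 MeV/u = 418.809 MeV
Per nucleon: 418.809 / 48 = 8.725 MeV

8.73 MeV/nucleon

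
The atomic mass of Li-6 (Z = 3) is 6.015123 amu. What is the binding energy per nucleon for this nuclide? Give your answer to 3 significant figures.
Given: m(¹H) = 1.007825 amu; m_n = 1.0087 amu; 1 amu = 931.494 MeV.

With 3 protons and 3 neutrons (A = 6):
Total constituent mass: 3 × 1.007825 + 3 × 1.0087 = 6.049575 amu
Δm = 6.049575 − 6.015123 = 0.034452 amu
Binding energy = Δm·c² = 0.034452 × 931.494 MeV/amu = 32.0918 MeV
Per nucleon: 32.0918 / 6 = 5.349 MeV

5.35 MeV/nucleon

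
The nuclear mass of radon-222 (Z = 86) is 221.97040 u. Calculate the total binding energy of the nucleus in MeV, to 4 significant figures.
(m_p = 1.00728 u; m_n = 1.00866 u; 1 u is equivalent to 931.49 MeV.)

1708 MeV

Total constituent mass: 86 × 1.00728 + 136 × 1.00866 = 223.80384 u
Δm = 223.80384 − 221.97040 = 1.83344 u
Converting to energy: 1.83344 u × 931.49 MeV/u = 1707.83 MeV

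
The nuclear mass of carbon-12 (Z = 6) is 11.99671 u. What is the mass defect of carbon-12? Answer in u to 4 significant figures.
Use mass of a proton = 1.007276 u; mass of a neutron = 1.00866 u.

0.09891 u

Z = 6, so N = A − Z = 12 − 6 = 6.
Mass of separated nucleons = 6(1.007276) + 6(1.00866) = 6.043656 + 6.05196 = 12.095616 u
The mass defect is 12.095616 − 11.99671 = 0.098906 u.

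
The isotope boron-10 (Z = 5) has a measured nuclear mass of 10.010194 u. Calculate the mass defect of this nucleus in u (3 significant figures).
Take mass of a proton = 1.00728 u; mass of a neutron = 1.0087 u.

Z = 5, so N = A − Z = 10 − 5 = 5.
Σm = 5·m_p + 5·m_n = 5.03640 + 5.0435 = 10.07990 u
Δm = 10.07990 − 10.010194 = 0.069706 u

0.0697 u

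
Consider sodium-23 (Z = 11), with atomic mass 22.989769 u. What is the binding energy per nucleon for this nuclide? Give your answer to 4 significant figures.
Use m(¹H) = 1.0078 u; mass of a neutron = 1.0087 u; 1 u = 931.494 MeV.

8.117 MeV/nucleon

Z = 11, so N = A − Z = 23 − 11 = 12.
Σm = 11·m(¹H) + 12·m_n = 11.0858 + 12.1044 = 23.1902 u
Δm = 23.1902 − 22.989769 = 0.200431 u
Binding energy = Δm·c² = 0.200431 × 931.494 MeV/u = 186.700 MeV
BE/A = 186.700 MeV / 23 = 8.117 MeV/nucleon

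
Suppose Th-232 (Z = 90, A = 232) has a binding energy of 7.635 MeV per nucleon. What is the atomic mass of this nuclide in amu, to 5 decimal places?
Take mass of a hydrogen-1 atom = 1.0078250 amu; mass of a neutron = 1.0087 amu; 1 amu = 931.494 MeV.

Total binding energy = 232 × 7.635 = 1771.320 MeV
Mass defect = 1771.320 MeV / (931.494 MeV/amu) = 1.9015903 amu
Constituent mass = 90(1.0078250) + 142(1.0087) = 233.9396500 amu
Atomic mass = 233.9396500 − 1.9015903 = 232.0380597 amu ≈ 232.03806 amu (to 5 decimal places)

232.03806 amu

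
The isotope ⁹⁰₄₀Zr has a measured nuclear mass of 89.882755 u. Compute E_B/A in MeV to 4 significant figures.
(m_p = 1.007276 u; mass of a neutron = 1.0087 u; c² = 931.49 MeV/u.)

8.728 MeV/nucleon

Z = 40, so N = A − Z = 90 − 40 = 50.
Σm = 40·m_p + 50·m_n = 40.291040 + 50.4350 = 90.726040 u
Mass defect Δm = 90.726040 − 89.882755 = 0.843285 u
E_B = 0.843285 × 931.49 = 785.512 MeV
BE/A = 785.512 MeV / 90 = 8.728 MeV/nucleon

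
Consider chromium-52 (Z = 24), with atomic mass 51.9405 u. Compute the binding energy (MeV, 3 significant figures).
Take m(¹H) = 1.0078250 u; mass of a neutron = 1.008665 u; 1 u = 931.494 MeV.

Σm = 24·m(¹H) + 28·m_n = 24.1878000 + 28.242620 = 52.4304200 u
Δm = 52.4304200 − 51.9405 = 0.4899200 u
Binding energy = Δm·c² = 0.4899200 × 931.494 MeV/u = 456.358 MeV

456 MeV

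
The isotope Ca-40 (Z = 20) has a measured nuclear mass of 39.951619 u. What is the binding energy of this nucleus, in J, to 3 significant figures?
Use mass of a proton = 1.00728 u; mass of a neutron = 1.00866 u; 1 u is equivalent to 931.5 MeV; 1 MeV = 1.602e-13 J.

5.48e-11 J

Σm = 20·m_p + 20·m_n = 20.14560 + 20.17320 = 40.31880 u
The mass defect is 40.31880 − 39.951619 = 0.367181 u.
Binding energy = Δm·c² = 0.367181 × 931.5 MeV/u = 342.029 MeV
In joules: 342.029 MeV × 1.602e-13 J/MeV = 5.4793e-11 J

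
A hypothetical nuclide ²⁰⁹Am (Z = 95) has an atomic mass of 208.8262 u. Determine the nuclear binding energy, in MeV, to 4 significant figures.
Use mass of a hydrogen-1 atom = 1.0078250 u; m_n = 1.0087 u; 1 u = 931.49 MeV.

1778 MeV

With 95 protons and 114 neutrons (A = 209):
Mass of separated nucleons = 95(1.0078250) + 114(1.0087) = 95.7433750 + 114.9918 = 210.7351750 u
Δm = 210.7351750 − 208.8262 = 1.9089750 u
Binding energy = Δm·c² = 1.9089750 × 931.49 MeV/u = 1778.19 MeV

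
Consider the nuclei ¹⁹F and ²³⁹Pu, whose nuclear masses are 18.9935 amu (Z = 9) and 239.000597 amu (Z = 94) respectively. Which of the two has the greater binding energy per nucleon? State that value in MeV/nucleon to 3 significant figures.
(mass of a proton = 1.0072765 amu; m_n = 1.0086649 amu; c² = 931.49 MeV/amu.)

¹⁹F: Σm = 9(1.0072765) + 10(1.0086649) = 19.1521375 amu; Δm = 0.1586375 amu; E_B = 147.77 MeV; E_B/A = 7.777 MeV
²³⁹Pu: Σm = 94(1.0072765) + 145(1.0086649) = 240.9404015 amu; Δm = 1.9398045 amu; E_B = 1806.9 MeV; E_B/A = 7.560 MeV
¹⁹F has the higher binding energy per nucleon, so it is the more tightly bound nucleus.

¹⁹F; 7.78 MeV/nucleon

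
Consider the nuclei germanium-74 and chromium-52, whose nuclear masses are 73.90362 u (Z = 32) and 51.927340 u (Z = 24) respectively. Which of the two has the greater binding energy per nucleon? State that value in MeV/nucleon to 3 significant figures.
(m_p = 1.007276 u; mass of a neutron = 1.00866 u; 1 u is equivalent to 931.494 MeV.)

chromium-52; 8.77 MeV/nucleon

germanium-74: Σm = 32(1.007276) + 42(1.00866) = 74.596552 u; Δm = 0.692932 u; E_B = 645.46 MeV; E_B/A = 8.722 MeV
chromium-52: Σm = 24(1.007276) + 28(1.00866) = 52.417104 u; Δm = 0.489764 u; E_B = 456.21 MeV; E_B/A = 8.773 MeV
chromium-52 has the higher binding energy per nucleon, so it is the more tightly bound nucleus.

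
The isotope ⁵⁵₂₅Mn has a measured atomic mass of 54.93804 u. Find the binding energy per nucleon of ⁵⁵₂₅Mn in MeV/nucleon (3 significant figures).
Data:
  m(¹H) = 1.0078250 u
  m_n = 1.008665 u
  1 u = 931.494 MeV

The nucleus contains 25 protons and 55 − 25 = 30 neutrons.
Mass of separated nucleons = 25(1.0078250) + 30(1.008665) = 25.1956250 + 30.259950 = 55.4555750 u
Δm = 55.4555750 − 54.93804 = 0.5175350 u
Binding energy = Δm·c² = 0.5175350 × 931.494 MeV/u = 482.081 MeV
BE/A = 482.081 MeV / 55 = 8.765 MeV/nucleon

8.77 MeV/nucleon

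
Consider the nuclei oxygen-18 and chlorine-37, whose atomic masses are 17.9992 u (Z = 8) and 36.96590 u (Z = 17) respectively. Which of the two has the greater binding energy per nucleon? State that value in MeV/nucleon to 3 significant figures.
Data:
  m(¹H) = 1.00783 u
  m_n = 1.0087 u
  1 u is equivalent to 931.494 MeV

chlorine-37; 8.59 MeV/nucleon

oxygen-18: Σm = 8(1.00783) + 10(1.0087) = 18.14964 u; Δm = 0.15044 u; E_B = 140.13 MeV; E_B/A = 7.785 MeV
chlorine-37: Σm = 17(1.00783) + 20(1.0087) = 37.30711 u; Δm = 0.34121 u; E_B = 317.84 MeV; E_B/A = 8.590 MeV
chlorine-37 has the higher binding energy per nucleon, so it is the more tightly bound nucleus.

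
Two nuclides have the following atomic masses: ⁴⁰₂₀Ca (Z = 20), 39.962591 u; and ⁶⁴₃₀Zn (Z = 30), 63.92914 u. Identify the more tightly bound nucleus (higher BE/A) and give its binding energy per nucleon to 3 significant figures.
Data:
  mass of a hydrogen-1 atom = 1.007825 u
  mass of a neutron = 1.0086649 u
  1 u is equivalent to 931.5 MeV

⁶⁴₃₀Zn; 8.74 MeV/nucleon

⁴⁰₂₀Ca: Σm = 20(1.007825) + 20(1.0086649) = 40.3297980 u; Δm = 0.3672070 u; E_B = 342.05 MeV; E_B/A = 8.551 MeV
⁶⁴₃₀Zn: Σm = 30(1.007825) + 34(1.0086649) = 64.5293566 u; Δm = 0.6002166 u; E_B = 559.10 MeV; E_B/A = 8.736 MeV
⁶⁴₃₀Zn has the higher binding energy per nucleon, so it is the more tightly bound nucleus.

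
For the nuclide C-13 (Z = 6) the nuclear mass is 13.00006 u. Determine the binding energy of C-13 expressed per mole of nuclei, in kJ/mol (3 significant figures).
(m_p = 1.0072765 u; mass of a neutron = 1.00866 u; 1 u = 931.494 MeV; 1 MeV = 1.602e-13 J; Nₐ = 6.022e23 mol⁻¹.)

9.37e+09 kJ/mol

The nucleus contains 6 protons and 13 − 6 = 7 neutrons.
Total constituent mass: 6 × 1.0072765 + 7 × 1.00866 = 13.1042790 u
The mass defect is 13.1042790 − 13.00006 = 0.1042190 u.
E_B = 0.1042190 × 931.494 = 97.0794 MeV
Per nucleus in joules: 97.0794 MeV × 1.602e-13 J/MeV = 1.5552e-11 J
Per mole: 1.5552e-11 J × 6.022e23 mol⁻¹ = 9.3654e+12 J/mol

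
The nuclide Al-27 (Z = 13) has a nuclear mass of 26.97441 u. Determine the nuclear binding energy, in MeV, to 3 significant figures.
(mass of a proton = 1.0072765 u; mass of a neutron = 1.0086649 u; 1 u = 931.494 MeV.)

With 13 protons and 14 neutrons (A = 27):
Σm = 13·m_p + 14·m_n = 13.0945945 + 14.1213086 = 27.2159031 u
Δm = 27.2159031 − 26.97441 = 0.2414931 u
Converting to energy: 0.2414931 u × 931.494 MeV/u = 224.949 MeV

225 MeV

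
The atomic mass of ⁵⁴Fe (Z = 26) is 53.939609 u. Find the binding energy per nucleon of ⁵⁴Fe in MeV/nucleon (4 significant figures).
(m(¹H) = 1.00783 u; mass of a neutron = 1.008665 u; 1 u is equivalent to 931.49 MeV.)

8.739 MeV/nucleon

With 26 protons and 28 neutrons (A = 54):
Mass of separated nucleons = 26(1.00783) + 28(1.008665) = 26.20358 + 28.242620 = 54.446200 u
Δm = 54.446200 − 53.939609 = 0.506591 u
Converting to energy: 0.506591 u × 931.49 MeV/u = 471.884 MeV
Per nucleon: 471.884 / 54 = 8.739 MeV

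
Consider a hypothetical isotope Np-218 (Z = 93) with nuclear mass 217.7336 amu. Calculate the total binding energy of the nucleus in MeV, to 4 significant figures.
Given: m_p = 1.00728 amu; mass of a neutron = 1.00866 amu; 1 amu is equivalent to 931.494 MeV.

Total constituent mass: 93 × 1.00728 + 125 × 1.00866 = 219.75954 amu
Mass defect Δm = 219.75954 − 217.7336 = 2.02594 amu
E_B = 2.02594 × 931.494 = 1887.15 MeV

1887 MeV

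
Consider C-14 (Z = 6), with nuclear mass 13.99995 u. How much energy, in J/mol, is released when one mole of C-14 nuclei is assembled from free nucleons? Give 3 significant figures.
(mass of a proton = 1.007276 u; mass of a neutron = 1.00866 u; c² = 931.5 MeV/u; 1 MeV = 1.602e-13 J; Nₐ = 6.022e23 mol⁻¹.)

With 6 protons and 8 neutrons (A = 14):
Total constituent mass: 6 × 1.007276 + 8 × 1.00866 = 14.112936 u
Mass defect Δm = 14.112936 − 13.99995 = 0.112986 u
Binding energy = Δm·c² = 0.112986 × 931.5 MeV/u = 105.246 MeV
Per nucleus in joules: 105.246 MeV × 1.602e-13 J/MeV = 1.6860e-11 J
Per mole: 1.6860e-11 J × 6.022e23 mol⁻¹ = 1.0153e+13 J/mol

1.02e+13 J/mol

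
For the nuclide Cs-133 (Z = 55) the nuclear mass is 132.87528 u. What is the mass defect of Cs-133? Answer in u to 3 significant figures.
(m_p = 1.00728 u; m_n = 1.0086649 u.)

1.20 u

Σm = 55·m_p + 78·m_n = 55.40040 + 78.6758622 = 134.0762622 u
The mass defect is 134.0762622 − 132.87528 = 1.2009822 u.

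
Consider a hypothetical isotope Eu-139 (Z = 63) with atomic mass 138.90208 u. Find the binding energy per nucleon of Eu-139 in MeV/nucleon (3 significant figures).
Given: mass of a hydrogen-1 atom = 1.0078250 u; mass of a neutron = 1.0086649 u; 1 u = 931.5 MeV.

Mass of separated nucleons = 63(1.0078250) + 76(1.0086649) = 63.4929750 + 76.6585324 = 140.1515074 u
The mass defect is 140.1515074 − 138.90208 = 1.2494274 u.
E_B = 1.2494274 × 931.5 = 1163.84 MeV
BE/A = 1163.84 MeV / 139 = 8.373 MeV/nucleon

8.37 MeV/nucleon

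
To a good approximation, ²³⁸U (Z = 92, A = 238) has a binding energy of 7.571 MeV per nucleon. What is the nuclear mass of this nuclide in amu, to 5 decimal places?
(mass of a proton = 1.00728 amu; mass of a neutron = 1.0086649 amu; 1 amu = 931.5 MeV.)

Total binding energy = 238 × 7.571 = 1801.898 MeV
Mass defect = 1801.898 MeV / (931.5 MeV/amu) = 1.9344047 amu
Constituent mass = 92(1.00728) + 146(1.0086649) = 239.9348354 amu
Nuclear mass = 239.9348354 − 1.9344047 = 238.0004307 amu ≈ 238.00043 amu (to 5 decimal places)

238.00043 amu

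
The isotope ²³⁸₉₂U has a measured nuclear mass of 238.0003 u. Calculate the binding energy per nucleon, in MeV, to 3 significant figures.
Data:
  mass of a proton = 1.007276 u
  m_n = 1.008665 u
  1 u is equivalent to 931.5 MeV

7.57 MeV/nucleon

Σm = 92·m_p + 146·m_n = 92.669392 + 147.265090 = 239.934482 u
Δm = 239.934482 − 238.0003 = 1.934182 u
Converting to energy: 1.934182 u × 931.5 MeV/u = 1801.69 MeV
Per nucleon: 1801.69 / 238 = 7.570 MeV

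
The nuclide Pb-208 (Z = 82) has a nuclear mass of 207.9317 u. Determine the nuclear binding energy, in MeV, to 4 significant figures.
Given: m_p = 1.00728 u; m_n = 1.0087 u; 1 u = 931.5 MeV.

1641 MeV

Total constituent mass: 82 × 1.00728 + 126 × 1.0087 = 209.69316 u
Mass defect Δm = 209.69316 − 207.9317 = 1.76146 u
E_B = 1.76146 × 931.5 = 1640.80 MeV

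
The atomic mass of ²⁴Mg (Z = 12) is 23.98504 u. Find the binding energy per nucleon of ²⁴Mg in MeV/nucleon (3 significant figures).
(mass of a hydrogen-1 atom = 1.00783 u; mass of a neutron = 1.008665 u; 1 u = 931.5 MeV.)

8.26 MeV/nucleon

The nucleus contains 12 protons and 24 − 12 = 12 neutrons.
Mass of separated nucleons = 12(1.00783) + 12(1.008665) = 12.09396 + 12.103980 = 24.197940 u
The mass defect is 24.197940 − 23.98504 = 0.212900 u.
Converting to energy: 0.212900 u × 931.5 MeV/u = 198.316 MeV
BE/A = 198.316 MeV / 24 = 8.263 MeV/nucleon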